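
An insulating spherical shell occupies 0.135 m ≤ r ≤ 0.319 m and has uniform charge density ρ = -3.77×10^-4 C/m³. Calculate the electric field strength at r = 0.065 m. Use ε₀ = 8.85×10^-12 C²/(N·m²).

E = 0

Use a concentric Gaussian sphere at r = 0.065 m (r < 0.135 m, inside the empty cavity).
No charge is enclosed, so by Gauss's law E·4πr² = 0 ⇒ E = 0.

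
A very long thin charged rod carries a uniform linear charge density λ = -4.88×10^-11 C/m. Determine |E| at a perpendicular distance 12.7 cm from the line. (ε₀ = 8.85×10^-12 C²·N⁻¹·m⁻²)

Take a coaxial cylindrical Gaussian surface of radius r = 12.7 cm and length L.
Q_enc = λL, so λ_enc = -4.88e-11 C/m.
Since E is radial and uniform over the curved surface, Φ = E·2πrL = Q_enc/ε₀ = λ_enc L/ε₀.
E = |λ_enc|/(2πε₀r) = (4.88e-11)/(2π·8.85×10^-12·0.127) = 6.91 N/C.

E ≈ 6.91 N/C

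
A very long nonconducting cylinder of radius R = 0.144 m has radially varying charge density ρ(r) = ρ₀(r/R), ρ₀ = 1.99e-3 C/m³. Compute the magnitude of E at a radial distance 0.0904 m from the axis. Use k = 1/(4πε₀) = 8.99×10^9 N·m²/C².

By cylindrical symmetry E is radial; use a coaxial Gaussian cylinder of radius 0.0904 m and length L (r < R).
Integrating ρ over the cross-section to radius r: λ_enc = (2πρ₀/R) ∫₀^r r'^2 dr' = 2πρ₀ r^3/(3·R) = 2.138×10^-5 C/m.
Gauss's law: E·2πrL = λ_enc L/ε₀.
E = 2k|λ_enc|/r = 2(8.99×10^9)(2.138e-5)/(0.0904) = 4.25×10^6 N/C.

E = 4.25e6 N/C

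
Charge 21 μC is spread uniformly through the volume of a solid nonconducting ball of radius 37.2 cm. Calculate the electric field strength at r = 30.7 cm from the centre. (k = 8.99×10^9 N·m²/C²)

|E| = 1.13e6 V/m

Symmetry ⇒ E = E(r) r̂. Gaussian sphere of radius r = 30.7 cm (r < R).
Only the charge within r is enclosed: Q_enc = Q·(r/R)³ = (21 μC)·(30.7 cm/37.2 cm)³ = 1.18e-5 C.
Applying ∮E·dA = Q_enc/ε₀ with Φ = E(4πr²):
E = k|Q_enc|/r² = (8.99×10^9)(1.18e-5)/(0.307)² = 1.13e6 N/C.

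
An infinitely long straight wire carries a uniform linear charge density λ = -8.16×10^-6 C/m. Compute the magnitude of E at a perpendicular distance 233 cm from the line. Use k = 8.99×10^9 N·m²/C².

6.30×10^4 N/C

Take a coaxial cylindrical Gaussian surface of radius r = 233 cm and length L.
Q_enc = λL, so λ_enc = -8.16e-6 C/m.
Since E is radial and uniform over the curved surface, Φ = E·2πrL = Q_enc/ε₀ = λ_enc L/ε₀.
E = 2k|λ_enc|/r = 2(8.99×10^9)(8.16e-6)/(2.33) = 6.30×10^4 N/C.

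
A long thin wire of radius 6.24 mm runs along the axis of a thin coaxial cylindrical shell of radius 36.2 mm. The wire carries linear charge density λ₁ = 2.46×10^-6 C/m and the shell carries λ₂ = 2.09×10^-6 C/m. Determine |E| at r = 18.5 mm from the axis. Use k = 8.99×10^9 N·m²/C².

By cylindrical symmetry E is radial; use a coaxial Gaussian cylinder of radius 18.5 mm and length L (between the conductors, 6.24 mm < r < 36.2 mm).
Only the inner wire is enclosed; the outer shell contributes nothing inside itself. λ_enc = λ₁ = 2.46e-6 C/m.
Gauss's law: E·2πrL = λ_enc L/ε₀.
E = 2k|λ_enc|/r = 2(8.99×10^9)(2.46e-6)/(0.0185) = 2.39×10^6 N/C.

E ≈ 2.39×10^6 N/C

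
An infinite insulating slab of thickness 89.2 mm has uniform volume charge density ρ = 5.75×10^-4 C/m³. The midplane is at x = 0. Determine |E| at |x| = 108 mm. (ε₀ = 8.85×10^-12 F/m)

|E| ≈ 2.90e6 V/m

The point |x| = 108 mm lies outside the slab (half-thickness 0.0446 m). A symmetric pillbox spanning the full slab encloses Q_enc = ρ·d·A.
Flux = 2EA ⇒ E = |ρ|d/(2ε₀), independent of distance outside.
E = (5.75×10^-4)(0.0892)/(2·8.85×10^-12) = 2.90×10^6 N/C.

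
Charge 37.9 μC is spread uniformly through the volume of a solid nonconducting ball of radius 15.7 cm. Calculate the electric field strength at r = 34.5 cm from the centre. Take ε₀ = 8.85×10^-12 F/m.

2.86e6 N/C

Symmetry ⇒ E = E(r) r̂. Gaussian sphere of radius r = 34.5 cm (r > R, so the entire charge is enclosed).
Q_enc = 37.9 μC = 3.79×10^-5 C.
Applying ∮E·dA = Q_enc/ε₀ with Φ = E(4πr²):
E = |Q_enc|/(4πε₀r²) = (3.79×10^-5)/(4π·8.85×10^-12·(0.345)²) = 2.86e6 N/C.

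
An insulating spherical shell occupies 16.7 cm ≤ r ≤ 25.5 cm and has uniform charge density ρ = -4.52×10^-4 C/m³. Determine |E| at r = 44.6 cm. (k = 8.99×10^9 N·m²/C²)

|E| ≈ 1.02×10^6 N/C

Take a concentric spherical Gaussian surface of radius r = 44.6 cm (r > 25.5 cm, enclosing the whole shell).
Q_enc = ρ·(4π/3)(b³ − a³) = (-4.52e-4)·(4π/3)·((0.255)³ − (0.167)³) = -2.258×10^-5 C.
Gauss's law: E·4πr² = Q_enc/ε₀.
E = k|Q_enc|/r² = (8.99×10^9)(2.258e-5)/(0.446)² = 1.02×10^6 N/C.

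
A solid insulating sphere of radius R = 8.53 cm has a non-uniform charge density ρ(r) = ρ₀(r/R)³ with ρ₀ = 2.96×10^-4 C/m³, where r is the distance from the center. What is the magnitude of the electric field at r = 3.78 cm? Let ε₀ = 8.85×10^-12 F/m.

1.83e4 N/C

By spherical symmetry E is radial; choose a Gaussian sphere of radius r = 3.78 cm (r < R).
Integrate the density: Q_enc = 4π ∫₀^r ρ₀(r'/R)^3 r'² dr' = 4πρ₀ r^6/(6·R³) = 2.914e-9 C.
By Gauss's law, ∮E·dA = E·4πr² = Q_enc/ε₀.
E = |Q_enc|/(4πε₀r²) = (2.914×10^-9)/(4π·8.85×10^-12·(0.0378)²) = 1.83e4 N/C.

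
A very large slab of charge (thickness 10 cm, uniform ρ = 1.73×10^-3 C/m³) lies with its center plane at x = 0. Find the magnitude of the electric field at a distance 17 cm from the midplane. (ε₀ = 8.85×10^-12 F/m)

|E| = 9.77×10^6 V/m

The point |x| = 17 cm lies outside the slab (half-thickness 0.05 m). A symmetric pillbox spanning the full slab encloses Q_enc = ρ·d·A.
Flux = 2EA ⇒ E = |ρ|d/(2ε₀), independent of distance outside.
E = (1.73×10^-3)(0.1)/(2·8.85×10^-12) = 9.77e6 N/C.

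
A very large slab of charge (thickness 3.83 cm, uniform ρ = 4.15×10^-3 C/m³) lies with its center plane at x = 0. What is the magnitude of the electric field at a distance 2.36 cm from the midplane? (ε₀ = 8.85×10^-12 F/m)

The point |x| = 2.36 cm lies outside the slab (half-thickness 0.01915 m). A symmetric pillbox spanning the full slab encloses Q_enc = ρ·d·A.
Flux = 2EA ⇒ E = |ρ|d/(2ε₀), independent of distance outside.
E = (4.15×10^-3)(0.0383)/(2·8.85×10^-12) = 8.98×10^6 N/C.

E ≈ 8.98×10^6 N/C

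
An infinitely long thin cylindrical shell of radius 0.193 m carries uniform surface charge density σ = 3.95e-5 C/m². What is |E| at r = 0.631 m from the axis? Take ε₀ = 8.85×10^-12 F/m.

E = 1.37×10^6 V/m

Choose a coaxial cylinder of radius r = 0.631 m (arbitrary length L) as the Gaussian surface (r > 0.193 m).
The whole shell is enclosed: λ_enc = σ·2πR = (3.95e-5)·2π·(0.193) = 4.79×10^-5 C/m.
Since E is radial and uniform over the curved surface, Φ = E·2πrL = Q_enc/ε₀ = λ_enc L/ε₀.
E = |λ_enc|/(2πε₀r) = (4.79×10^-5)/(2π·8.85×10^-12·0.631) = 1.37e6 N/C.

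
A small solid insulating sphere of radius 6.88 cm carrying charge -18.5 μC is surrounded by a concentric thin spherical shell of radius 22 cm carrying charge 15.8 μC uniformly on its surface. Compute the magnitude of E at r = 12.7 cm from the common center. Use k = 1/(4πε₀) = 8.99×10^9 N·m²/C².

1.03×10^7 N/C

By spherical symmetry E is radial; choose a Gaussian sphere of radius r = 12.7 cm (between the bodies, 6.88 cm < r < 22 cm).
Only the inner charge is enclosed; the outer shell contributes nothing inside itself. Q_enc = -18.5 μC = -1.85e-5 C.
Applying ∮E·dA = Q_enc/ε₀ with Φ = E(4πr²):
E = k|Q_enc|/r² = (8.99×10^9)(1.85×10^-5)/(0.127)² = 1.03×10^7 N/C.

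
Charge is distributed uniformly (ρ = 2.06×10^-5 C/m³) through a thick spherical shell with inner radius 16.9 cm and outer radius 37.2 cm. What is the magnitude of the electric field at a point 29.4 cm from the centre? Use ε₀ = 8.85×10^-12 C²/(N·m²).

|E| ≈ 1.85×10^5 N/C

Use a concentric Gaussian sphere at r = 29.4 cm (within the shell material, 16.9 cm < r < 37.2 cm).
Only the shell between 16.9 cm and r is enclosed: Q_enc = ρ·(4π/3)(r³ − a³) = (2.06×10^-5)·(4π/3)·((0.294)³ − (0.169)³) = 1.776e-6 C.
By Gauss's law, ∮E·dA = E·4πr² = Q_enc/ε₀.
E = |Q_enc|/(4πε₀r²) = (1.776e-6)/(4π·8.85×10^-12·(0.294)²) = 1.85×10^5 N/C.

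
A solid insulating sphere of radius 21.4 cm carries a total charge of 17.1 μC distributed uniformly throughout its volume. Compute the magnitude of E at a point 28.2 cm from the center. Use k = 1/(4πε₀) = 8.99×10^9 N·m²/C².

Symmetry ⇒ E = E(r) r̂. Gaussian sphere of radius r = 28.2 cm (r > R, so the entire charge is enclosed).
Q_enc = 17.1 μC = 1.71×10^-5 C.
By Gauss's law, ∮E·dA = E·4πr² = Q_enc/ε₀.
E = k|Q_enc|/r² = (8.99×10^9)(1.71×10^-5)/(0.282)² = 1.93×10^6 N/C.

|E| ≈ 1.93×10^6 V/m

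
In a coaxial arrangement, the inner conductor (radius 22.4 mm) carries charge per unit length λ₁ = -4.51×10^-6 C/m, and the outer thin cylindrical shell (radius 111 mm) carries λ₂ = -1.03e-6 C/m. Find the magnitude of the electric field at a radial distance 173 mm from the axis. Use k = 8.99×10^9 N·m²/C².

Take a coaxial cylindrical Gaussian surface of radius r = 173 mm and length L (r > 111 mm, enclosing both).
λ_enc = λ₁ + λ₂ = (-4.51×10^-6) + (-1.03×10^-6) = -5.54e-6 C/m.
By Gauss's law (flux through the curved wall only), E·2πrL = λ_enc L/ε₀.
E = 2k|λ_enc|/r = 2(8.99×10^9)(5.54e-6)/(0.173) = 5.76×10^5 N/C.

5.76e5 N/C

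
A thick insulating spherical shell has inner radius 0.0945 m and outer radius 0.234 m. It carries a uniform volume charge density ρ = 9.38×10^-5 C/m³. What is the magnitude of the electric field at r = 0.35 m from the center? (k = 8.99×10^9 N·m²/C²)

3.45e5 N/C

Use a concentric Gaussian sphere at r = 0.35 m (r > 0.234 m, enclosing the whole shell).
Q_enc = ρ·(4π/3)(b³ − a³) = (9.38×10^-5)·(4π/3)·((0.234)³ − (0.0945)³) = 4.703×10^-6 C.
Since E is radial and uniform over the Gaussian sphere, Φ = E·4πr² = Q_enc/ε₀.
E = k|Q_enc|/r² = (8.99×10^9)(4.703×10^-6)/(0.35)² = 3.45×10^5 N/C.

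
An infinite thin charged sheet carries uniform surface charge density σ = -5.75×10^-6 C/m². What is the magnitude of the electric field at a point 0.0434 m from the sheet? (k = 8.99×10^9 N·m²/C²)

By planar symmetry E is perpendicular to the sheet and uniform; use a Gaussian pillbox with flat faces of area A on each side of the sheet.
Only the two end caps contribute flux: Φ = 2EA. With Q_enc = σA, Gauss's law gives E = |σ|/(2ε₀).
E = 2πk|σ| = 2π(8.99×10^9)(5.75×10^-6) = 3.25e5 N/C.

|E| ≈ 3.25×10^5 V/m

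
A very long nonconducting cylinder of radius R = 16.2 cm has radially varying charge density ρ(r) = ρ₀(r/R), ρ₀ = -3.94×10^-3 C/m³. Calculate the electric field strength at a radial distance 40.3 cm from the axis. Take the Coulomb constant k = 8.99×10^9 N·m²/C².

Choose a coaxial cylinder of radius r = 40.3 cm (arbitrary length L) as the Gaussian surface (r > R, full charge per length enclosed).
λ_enc = 2π ∫₀^R ρ₀(r'/R)^1 r' dr' = 2πρ₀R²/3 = -2.166×10^-4 C/m.
Since E is radial and uniform over the curved surface, Φ = E·2πrL = Q_enc/ε₀ = λ_enc L/ε₀.
E = 2k|λ_enc|/r = 2(8.99×10^9)(2.166×10^-4)/(0.403) = 9.66×10^6 N/C.

E = 9.66×10^6 V/m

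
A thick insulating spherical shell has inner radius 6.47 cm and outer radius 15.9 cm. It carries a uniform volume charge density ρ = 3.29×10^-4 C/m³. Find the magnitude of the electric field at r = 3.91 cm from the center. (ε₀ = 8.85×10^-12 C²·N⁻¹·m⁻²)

Use a concentric Gaussian sphere at r = 3.91 cm (r < 6.47 cm, inside the empty cavity).
No charge is enclosed, so by Gauss's law E·4πr² = 0 ⇒ E = 0.

|E| = 0 N/C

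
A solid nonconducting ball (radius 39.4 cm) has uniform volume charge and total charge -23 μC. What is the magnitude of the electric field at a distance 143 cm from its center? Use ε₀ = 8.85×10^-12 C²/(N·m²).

1.01×10^5 V/m

By spherical symmetry E is radial; choose a Gaussian sphere of radius r = 143 cm (r > R, so the entire charge is enclosed).
Q_enc = -23 μC = -2.30×10^-5 C.
By Gauss's law, ∮E·dA = E·4πr² = Q_enc/ε₀.
E = |Q_enc|/(4πε₀r²) = (2.30×10^-5)/(4π·8.85×10^-12·(1.43)²) = 1.01e5 N/C.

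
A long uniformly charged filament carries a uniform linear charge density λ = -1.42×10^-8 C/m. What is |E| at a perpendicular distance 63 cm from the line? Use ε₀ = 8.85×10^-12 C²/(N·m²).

Coaxial Gaussian cylinder, radius r = 63 cm, length L.
Q_enc = λL, so λ_enc = -1.42e-8 C/m.
Applying ∮E·dA = Q_enc/ε₀ with the end caps contributing no flux:
E = |λ_enc|/(2πε₀r) = (1.42e-8)/(2π·8.85×10^-12·0.63) = 405 N/C.

|E| ≈ 405 V/m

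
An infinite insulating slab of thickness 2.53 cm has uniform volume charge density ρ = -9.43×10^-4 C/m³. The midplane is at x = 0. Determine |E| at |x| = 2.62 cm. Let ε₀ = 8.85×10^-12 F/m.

The point |x| = 2.62 cm lies outside the slab (half-thickness 0.01265 m). A symmetric pillbox spanning the full slab encloses Q_enc = ρ·d·A.
Flux = 2EA ⇒ E = |ρ|d/(2ε₀), independent of distance outside.
E = (9.43e-4)(0.0253)/(2·8.85×10^-12) = 1.35×10^6 N/C.

|E| = 1.35×10^6 N/C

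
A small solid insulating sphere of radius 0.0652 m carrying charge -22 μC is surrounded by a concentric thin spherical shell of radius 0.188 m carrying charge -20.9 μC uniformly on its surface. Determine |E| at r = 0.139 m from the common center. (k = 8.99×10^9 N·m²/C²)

|E| = 1.02×10^7 N/C

Take a concentric spherical Gaussian surface of radius r = 0.139 m (between the bodies, 0.0652 m < r < 0.188 m).
The shell at 0.188 m lies outside the Gaussian surface, so Q_enc = -22 μC = -2.20×10^-5 C.
Since E is radial and uniform over the Gaussian sphere, Φ = E·4πr² = Q_enc/ε₀.
E = k|Q_enc|/r² = (8.99×10^9)(2.20×10^-5)/(0.139)² = 1.02×10^7 N/C.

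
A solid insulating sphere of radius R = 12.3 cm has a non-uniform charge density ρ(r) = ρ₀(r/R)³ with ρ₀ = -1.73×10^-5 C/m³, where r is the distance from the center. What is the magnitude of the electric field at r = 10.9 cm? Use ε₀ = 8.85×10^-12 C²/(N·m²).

|E| = 2.47×10^4 N/C

Symmetry ⇒ E = E(r) r̂. Gaussian sphere of radius r = 10.9 cm (r < R).
Q_enc = ∫₀^r ρ(r')·4πr'² dr' = (4πρ₀/R³) ∫₀^r r'^5 dr' = 4πρ₀ r^6/(6·R³) = -3.265×10^-8 C.
By Gauss's law, ∮E·dA = E·4πr² = Q_enc/ε₀.
E = |Q_enc|/(4πε₀r²) = (3.265×10^-8)/(4π·8.85×10^-12·(0.109)²) = 2.47e4 N/C.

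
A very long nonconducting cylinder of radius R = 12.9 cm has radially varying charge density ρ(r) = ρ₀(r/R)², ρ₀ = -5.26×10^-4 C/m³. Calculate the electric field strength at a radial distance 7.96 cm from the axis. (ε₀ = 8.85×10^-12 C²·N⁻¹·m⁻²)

Choose a coaxial cylinder of radius r = 7.96 cm (arbitrary length L) as the Gaussian surface (r < R).
Integrating ρ over the cross-section to radius r: λ_enc = (2πρ₀/R²) ∫₀^r r'^3 dr' = 2πρ₀ r^4/(4·R²) = -1.993×10^-6 C/m.
By Gauss's law (flux through the curved wall only), E·2πrL = λ_enc L/ε₀.
E = |λ_enc|/(2πε₀r) = (1.993e-6)/(2π·8.85×10^-12·0.0796) = 4.50×10^5 N/C.

4.50×10^5 V/m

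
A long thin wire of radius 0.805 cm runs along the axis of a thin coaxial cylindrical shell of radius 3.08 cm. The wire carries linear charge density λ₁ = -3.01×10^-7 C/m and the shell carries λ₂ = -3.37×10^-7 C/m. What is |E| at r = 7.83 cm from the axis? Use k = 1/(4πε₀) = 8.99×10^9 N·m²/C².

1.47×10^5 N/C

Choose a coaxial cylinder of radius r = 7.83 cm (arbitrary length L) as the Gaussian surface (r > 3.08 cm, enclosing both).
λ_enc = λ₁ + λ₂ = (-3.01×10^-7) + (-3.37e-7) = -6.38×10^-7 C/m.
By Gauss's law (flux through the curved wall only), E·2πrL = λ_enc L/ε₀.
E = 2k|λ_enc|/r = 2(8.99×10^9)(6.38×10^-7)/(0.0783) = 1.47e5 N/C.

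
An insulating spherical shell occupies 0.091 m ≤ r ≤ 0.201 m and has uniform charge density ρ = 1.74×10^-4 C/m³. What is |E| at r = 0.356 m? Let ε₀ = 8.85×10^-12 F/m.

Use a concentric Gaussian sphere at r = 0.356 m (r > 0.201 m, enclosing the whole shell).
Q_enc = ρ·(4π/3)(b³ − a³) = (1.74×10^-4)·(4π/3)·((0.201)³ − (0.091)³) = 5.369×10^-6 C.
Since E is radial and uniform over the Gaussian sphere, Φ = E·4πr² = Q_enc/ε₀.
E = |Q_enc|/(4πε₀r²) = (5.369e-6)/(4π·8.85×10^-12·(0.356)²) = 3.81×10^5 N/C.

|E| ≈ 3.81×10^5 N/C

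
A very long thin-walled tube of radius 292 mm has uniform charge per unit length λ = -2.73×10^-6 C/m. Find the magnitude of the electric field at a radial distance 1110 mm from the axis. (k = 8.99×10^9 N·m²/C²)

|E| ≈ 4.42×10^4 N/C

Take a coaxial cylindrical Gaussian surface of radius r = 1110 mm and length L (r > 292 mm).
The full line charge is enclosed: λ_enc = -2.73×10^-6 C/m.
Applying ∮E·dA = Q_enc/ε₀ with the end caps contributing no flux:
E = 2k|λ_enc|/r = 2(8.99×10^9)(2.73×10^-6)/(1.11) = 4.42e4 N/C.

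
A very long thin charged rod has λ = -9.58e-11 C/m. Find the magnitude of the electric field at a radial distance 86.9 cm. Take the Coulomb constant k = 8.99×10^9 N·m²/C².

By cylindrical symmetry E is radial; use a coaxial Gaussian cylinder of radius 86.9 cm and length L.
Q_enc = λL, so λ_enc = -9.58×10^-11 C/m.
By Gauss's law (flux through the curved wall only), E·2πrL = λ_enc L/ε₀.
E = 2k|λ_enc|/r = 2(8.99×10^9)(9.58e-11)/(0.869) = 1.98 N/C.

|E| = 1.98 N/C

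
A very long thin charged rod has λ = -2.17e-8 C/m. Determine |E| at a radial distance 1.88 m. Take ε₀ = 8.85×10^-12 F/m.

|E| = 208 N/C

Choose a coaxial cylinder of radius r = 1.88 m (arbitrary length L) as the Gaussian surface.
Q_enc = λL, so λ_enc = -2.17×10^-8 C/m.
Gauss's law: E·2πrL = λ_enc L/ε₀.
E = |λ_enc|/(2πε₀r) = (2.17×10^-8)/(2π·8.85×10^-12·1.88) = 208 N/C.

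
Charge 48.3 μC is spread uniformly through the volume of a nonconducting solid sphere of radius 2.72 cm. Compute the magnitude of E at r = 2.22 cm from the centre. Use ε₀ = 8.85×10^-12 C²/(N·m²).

4.79e8 N/C

Take a concentric spherical Gaussian surface of radius r = 2.22 cm (r < R).
For a uniform sphere the enclosed fraction is (r/R)³, so Q_enc = (48.3 μC)(0.0222/0.0272)³ = 2.626×10^-5 C.
Gauss's law: E·4πr² = Q_enc/ε₀.
E = |Q_enc|/(4πε₀r²) = (2.626×10^-5)/(4π·8.85×10^-12·(0.0222)²) = 4.79e8 N/C.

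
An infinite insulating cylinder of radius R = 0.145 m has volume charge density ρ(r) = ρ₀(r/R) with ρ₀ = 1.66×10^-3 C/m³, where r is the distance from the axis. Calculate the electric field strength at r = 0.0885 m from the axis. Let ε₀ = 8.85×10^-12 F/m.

E ≈ 3.38×10^6 N/C

Coaxial Gaussian cylinder, radius r = 0.0885 m, length L (r < R).
Integrating ρ over the cross-section to radius r: λ_enc = (2πρ₀/R) ∫₀^r r'^2 dr' = 2πρ₀ r^3/(3·R) = 1.662×10^-5 C/m.
Applying ∮E·dA = Q_enc/ε₀ with the end caps contributing no flux:
E = |λ_enc|/(2πε₀r) = (1.662×10^-5)/(2π·8.85×10^-12·0.0885) = 3.38×10^6 N/C.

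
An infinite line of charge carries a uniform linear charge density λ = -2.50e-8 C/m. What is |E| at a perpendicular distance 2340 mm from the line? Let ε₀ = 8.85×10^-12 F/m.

By cylindrical symmetry E is radial; use a coaxial Gaussian cylinder of radius 2340 mm and length L.
Q_enc = λL, so λ_enc = -2.50×10^-8 C/m.
Gauss's law: E·2πrL = λ_enc L/ε₀.
E = |λ_enc|/(2πε₀r) = (2.50×10^-8)/(2π·8.85×10^-12·2.34) = 192 N/C.

|E| ≈ 192 N/C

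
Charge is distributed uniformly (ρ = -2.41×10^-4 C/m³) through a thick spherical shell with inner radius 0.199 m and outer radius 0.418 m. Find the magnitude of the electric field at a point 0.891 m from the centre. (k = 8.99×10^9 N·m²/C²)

|E| = 7.45×10^5 V/m

Use a concentric Gaussian sphere at r = 0.891 m (r > 0.418 m, enclosing the whole shell).
Q_enc = ρ·(4π/3)(b³ − a³) = (-2.41e-4)·(4π/3)·((0.418)³ − (0.199)³) = -6.577×10^-5 C.
By Gauss's law, ∮E·dA = E·4πr² = Q_enc/ε₀.
E = k|Q_enc|/r² = (8.99×10^9)(6.577×10^-5)/(0.891)² = 7.45×10^5 N/C.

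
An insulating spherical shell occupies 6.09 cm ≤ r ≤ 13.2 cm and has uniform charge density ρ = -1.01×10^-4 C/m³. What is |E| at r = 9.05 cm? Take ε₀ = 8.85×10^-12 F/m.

|E| = 2.39e5 V/m

By spherical symmetry E is radial; choose a Gaussian sphere of radius r = 9.05 cm (within the shell material, 6.09 cm < r < 13.2 cm).
Enclosed charge is the volume from a to r: Q_enc = (4π/3)ρ(r³ − a³) = -2.18×10^-7 C.
Applying ∮E·dA = Q_enc/ε₀ with Φ = E(4πr²):
E = |Q_enc|/(4πε₀r²) = (2.18×10^-7)/(4π·8.85×10^-12·(0.0905)²) = 2.39×10^5 N/C.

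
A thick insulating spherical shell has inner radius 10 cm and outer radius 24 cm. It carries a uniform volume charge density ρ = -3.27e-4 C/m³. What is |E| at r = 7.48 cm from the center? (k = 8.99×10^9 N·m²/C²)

Symmetry ⇒ E = E(r) r̂. Gaussian sphere of radius r = 7.48 cm (r < 10 cm, inside the empty cavity).
Q_enc = 0 (all charge lies at larger r); Gauss's law gives E = 0.

E = 0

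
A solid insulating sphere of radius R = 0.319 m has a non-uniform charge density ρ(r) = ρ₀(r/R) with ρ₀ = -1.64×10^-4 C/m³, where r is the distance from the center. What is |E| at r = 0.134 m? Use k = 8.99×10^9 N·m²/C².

By spherical symmetry E is radial; choose a Gaussian sphere of radius r = 0.134 m (r < R).
Integrate the density: Q_enc = 4π ∫₀^r ρ₀(r'/R)^1 r'² dr' = 4πρ₀ r^4/(4·R) = -5.207×10^-7 C.
Gauss's law: E·4πr² = Q_enc/ε₀.
E = k|Q_enc|/r² = (8.99×10^9)(5.207×10^-7)/(0.134)² = 2.61×10^5 N/C.

|E| = 2.61e5 N/C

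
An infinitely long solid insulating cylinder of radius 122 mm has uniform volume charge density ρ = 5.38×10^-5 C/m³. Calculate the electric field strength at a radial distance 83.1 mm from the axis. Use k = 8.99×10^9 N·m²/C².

2.53e5 N/C

Coaxial Gaussian cylinder, radius r = 83.1 mm, length L (r < R).
Charge inside radius r per length L is ρ·πr²·L, so λ_enc = ρπr² = 1.167×10^-6 C/m.
Gauss's law: E·2πrL = λ_enc L/ε₀.
E = 2k|λ_enc|/r = 2(8.99×10^9)(1.167×10^-6)/(0.0831) = 2.53×10^5 N/C.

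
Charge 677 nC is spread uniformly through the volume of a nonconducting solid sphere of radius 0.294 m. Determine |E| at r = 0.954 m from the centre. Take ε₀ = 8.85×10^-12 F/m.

E ≈ 6.69×10^3 N/C

Symmetry ⇒ E = E(r) r̂. Gaussian sphere of radius r = 0.954 m (r > R, so the entire charge is enclosed).
Q_enc = 677 nC = 6.77×10^-7 C.
Applying ∮E·dA = Q_enc/ε₀ with Φ = E(4πr²):
E = |Q_enc|/(4πε₀r²) = (6.77×10^-7)/(4π·8.85×10^-12·(0.954)²) = 6.69×10^3 N/C.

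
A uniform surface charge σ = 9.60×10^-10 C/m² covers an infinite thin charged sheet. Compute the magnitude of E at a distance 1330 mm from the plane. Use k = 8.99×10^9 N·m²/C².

|E| ≈ 54.2 V/m

The symmetry is planar: E is normal to the sheet and the same magnitude on both sides. Take a pillbox straddling the sheet with end-cap area A.
Flux Φ = 2EA and Q_enc = σA, so 2EA = σA/ε₀ ⇒ E = |σ|/(2ε₀), independent of distance.
E = 2πk|σ| = 2π(8.99×10^9)(9.60×10^-10) = 54.2 N/C.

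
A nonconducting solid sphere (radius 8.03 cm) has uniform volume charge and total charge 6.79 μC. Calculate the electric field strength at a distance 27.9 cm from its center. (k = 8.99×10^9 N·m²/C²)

E ≈ 7.84×10^5 V/m

Take a concentric spherical Gaussian surface of radius r = 27.9 cm (r > R, so the entire charge is enclosed).
Q_enc = 6.79 μC = 6.79×10^-6 C.
By Gauss's law, ∮E·dA = E·4πr² = Q_enc/ε₀.
E = k|Q_enc|/r² = (8.99×10^9)(6.79×10^-6)/(0.279)² = 7.84×10^5 N/C.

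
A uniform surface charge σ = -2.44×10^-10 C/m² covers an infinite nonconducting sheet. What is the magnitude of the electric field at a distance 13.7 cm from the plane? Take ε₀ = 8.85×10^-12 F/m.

|E| ≈ 13.8 N/C

Choose a cylindrical pillbox piercing the sheet, end faces (area A) parallel to it.
Only the two end caps contribute flux: Φ = 2EA. With Q_enc = σA, Gauss's law gives E = |σ|/(2ε₀).
E = |σ|/(2ε₀) = (2.44×10^-10)/(2·8.85×10^-12) = 13.8 N/C.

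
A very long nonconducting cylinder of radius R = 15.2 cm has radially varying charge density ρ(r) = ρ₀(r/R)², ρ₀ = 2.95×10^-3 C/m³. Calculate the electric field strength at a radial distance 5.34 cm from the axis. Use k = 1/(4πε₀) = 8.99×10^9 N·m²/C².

|E| = 5.49×10^5 N/C

Coaxial Gaussian cylinder, radius r = 5.34 cm, length L (r < R).
λ_enc = ∫₀^r ρ(r')·2πr' dr' = (2πρ₀/R²)·r^4/4 = 1.631e-6 C/m.
Since E is radial and uniform over the curved surface, Φ = E·2πrL = Q_enc/ε₀ = λ_enc L/ε₀.
E = 2k|λ_enc|/r = 2(8.99×10^9)(1.631×10^-6)/(0.0534) = 5.49×10^5 N/C.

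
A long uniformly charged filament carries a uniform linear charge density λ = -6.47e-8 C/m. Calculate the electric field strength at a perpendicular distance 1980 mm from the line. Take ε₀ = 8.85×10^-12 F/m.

E ≈ 588 N/C

By cylindrical symmetry E is radial; use a coaxial Gaussian cylinder of radius 1980 mm and length L.
Q_enc = λL, so λ_enc = -6.47×10^-8 C/m.
Applying ∮E·dA = Q_enc/ε₀ with the end caps contributing no flux:
E = |λ_enc|/(2πε₀r) = (6.47×10^-8)/(2π·8.85×10^-12·1.98) = 588 N/C.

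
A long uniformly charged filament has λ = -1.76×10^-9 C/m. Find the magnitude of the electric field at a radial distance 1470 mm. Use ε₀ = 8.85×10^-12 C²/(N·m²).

21.5 N/C

Coaxial Gaussian cylinder, radius r = 1470 mm, length L.
Q_enc = λL, so λ_enc = -1.76×10^-9 C/m.
Applying ∮E·dA = Q_enc/ε₀ with the end caps contributing no flux:
E = |λ_enc|/(2πε₀r) = (1.76e-9)/(2π·8.85×10^-12·1.47) = 21.5 N/C.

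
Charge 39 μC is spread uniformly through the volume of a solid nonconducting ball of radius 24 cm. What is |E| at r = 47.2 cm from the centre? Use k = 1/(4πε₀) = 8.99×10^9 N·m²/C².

Symmetry ⇒ E = E(r) r̂. Gaussian sphere of radius r = 47.2 cm (r > R, so the entire charge is enclosed).
Q_enc = 39 μC = 3.90×10^-5 C.
Since E is radial and uniform over the Gaussian sphere, Φ = E·4πr² = Q_enc/ε₀.
E = k|Q_enc|/r² = (8.99×10^9)(3.90e-5)/(0.472)² = 1.57×10^6 N/C.

E ≈ 1.57×10^6 N/C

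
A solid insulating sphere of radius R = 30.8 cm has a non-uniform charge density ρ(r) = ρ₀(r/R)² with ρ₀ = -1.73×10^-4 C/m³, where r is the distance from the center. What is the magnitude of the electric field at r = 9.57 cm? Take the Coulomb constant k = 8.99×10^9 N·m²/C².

Use a concentric Gaussian sphere at r = 9.57 cm (r < R).
Integrate the density: Q_enc = 4π ∫₀^r ρ₀(r'/R)^2 r'² dr' = 4πρ₀ r^5/(5·R²) = -3.679×10^-8 C.
Applying ∮E·dA = Q_enc/ε₀ with Φ = E(4πr²):
E = k|Q_enc|/r² = (8.99×10^9)(3.679e-8)/(0.0957)² = 3.61×10^4 N/C.

E = 3.61e4 V/m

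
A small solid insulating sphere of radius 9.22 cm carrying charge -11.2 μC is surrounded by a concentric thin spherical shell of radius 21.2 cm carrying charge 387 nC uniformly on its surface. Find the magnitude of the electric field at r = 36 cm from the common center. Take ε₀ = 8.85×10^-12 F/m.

Symmetry ⇒ E = E(r) r̂. Gaussian sphere of radius r = 36 cm (r > 21.2 cm, enclosing both).
Q_enc = (-11.2 μC) + (387 nC) = -1.081e-5 C.
Since E is radial and uniform over the Gaussian sphere, Φ = E·4πr² = Q_enc/ε₀.
E = |Q_enc|/(4πε₀r²) = (1.081e-5)/(4π·8.85×10^-12·(0.36)²) = 7.50×10^5 N/C.

|E| ≈ 7.50e5 V/m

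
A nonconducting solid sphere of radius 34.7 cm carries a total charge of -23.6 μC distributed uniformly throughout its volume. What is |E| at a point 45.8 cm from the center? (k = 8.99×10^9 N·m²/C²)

By spherical symmetry E is radial; choose a Gaussian sphere of radius r = 45.8 cm (r > R, so the entire charge is enclosed).
Q_enc = -23.6 μC = -2.36×10^-5 C.
Gauss's law: E·4πr² = Q_enc/ε₀.
E = k|Q_enc|/r² = (8.99×10^9)(2.36×10^-5)/(0.458)² = 1.01×10^6 N/C.

E = 1.01e6 N/C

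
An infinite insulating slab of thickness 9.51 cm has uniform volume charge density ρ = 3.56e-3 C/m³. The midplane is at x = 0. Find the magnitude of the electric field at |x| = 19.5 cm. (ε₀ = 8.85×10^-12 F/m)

The point |x| = 19.5 cm lies outside the slab (half-thickness 0.04755 m). A symmetric pillbox spanning the full slab encloses Q_enc = ρ·d·A.
Flux = 2EA ⇒ E = |ρ|d/(2ε₀), independent of distance outside.
E = (3.56×10^-3)(0.0951)/(2·8.85×10^-12) = 1.91e7 N/C.

1.91×10^7 N/C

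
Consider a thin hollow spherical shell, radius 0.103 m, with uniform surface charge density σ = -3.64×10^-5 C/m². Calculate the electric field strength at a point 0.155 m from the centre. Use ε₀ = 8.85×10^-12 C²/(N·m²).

1.82×10^6 V/m

By spherical symmetry E is radial; choose a Gaussian sphere of radius r = 0.155 m (r > 0.103 m).
The entire shell is enclosed: Q_enc = σ·4πR² = (-3.64×10^-5)·4π·(0.103)² = -4.853×10^-6 C.
By Gauss's law, ∮E·dA = E·4πr² = Q_enc/ε₀.
E = |Q_enc|/(4πε₀r²) = (4.853×10^-6)/(4π·8.85×10^-12·(0.155)²) = 1.82×10^6 N/C.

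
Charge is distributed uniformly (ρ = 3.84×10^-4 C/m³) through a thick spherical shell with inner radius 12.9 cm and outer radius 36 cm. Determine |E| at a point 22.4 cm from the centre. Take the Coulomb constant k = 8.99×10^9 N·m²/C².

|E| = 2.62×10^6 V/m

Use a concentric Gaussian sphere at r = 22.4 cm (within the shell material, 12.9 cm < r < 36 cm).
Only the shell between 12.9 cm and r is enclosed: Q_enc = ρ·(4π/3)(r³ − a³) = (3.84×10^-4)·(4π/3)·((0.224)³ − (0.129)³) = 1.463e-5 C.
Since E is radial and uniform over the Gaussian sphere, Φ = E·4πr² = Q_enc/ε₀.
E = k|Q_enc|/r² = (8.99×10^9)(1.463e-5)/(0.224)² = 2.62×10^6 N/C.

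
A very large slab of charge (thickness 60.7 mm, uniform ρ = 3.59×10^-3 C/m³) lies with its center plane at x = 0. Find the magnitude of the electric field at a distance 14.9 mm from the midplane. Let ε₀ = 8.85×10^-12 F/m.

By symmetry E is perpendicular to the slab. A Gaussian pillbox from −14.9 mm to +14.9 mm (face area A) lies entirely within the slab.
Q_enc = ρ·(2x)·A and flux = 2EA, so 2EA = 2ρxA/ε₀ ⇒ E = |ρ|x/ε₀.
E = (3.59e-3)(0.0149)/(8.85×10^-12) = 6.04e6 N/C.

6.04×10^6 N/C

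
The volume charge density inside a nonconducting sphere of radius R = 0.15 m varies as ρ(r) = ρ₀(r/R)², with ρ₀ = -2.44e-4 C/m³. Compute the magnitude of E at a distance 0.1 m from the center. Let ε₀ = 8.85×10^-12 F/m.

|E| ≈ 2.45×10^5 N/C

Take a concentric spherical Gaussian surface of radius r = 0.1 m (r < R).
Integrate the density: Q_enc = 4π ∫₀^r ρ₀(r'/R)^2 r'² dr' = 4πρ₀ r^5/(5·R²) = -2.726×10^-7 C.
Applying ∮E·dA = Q_enc/ε₀ with Φ = E(4πr²):
E = |Q_enc|/(4πε₀r²) = (2.726×10^-7)/(4π·8.85×10^-12·(0.1)²) = 2.45×10^5 N/C.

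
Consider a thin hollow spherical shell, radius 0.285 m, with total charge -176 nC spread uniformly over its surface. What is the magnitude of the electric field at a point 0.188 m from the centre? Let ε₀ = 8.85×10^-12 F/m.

E = 0

By spherical symmetry E is radial; choose a Gaussian sphere of radius r = 0.188 m (inside the shell, r < 0.285 m).
All the charge is outside the Gaussian surface: Q_enc = 0, hence E = 0 everywhere inside the shell.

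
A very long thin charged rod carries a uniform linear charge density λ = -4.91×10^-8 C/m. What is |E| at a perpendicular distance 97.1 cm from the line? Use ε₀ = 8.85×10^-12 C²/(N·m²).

Take a coaxial cylindrical Gaussian surface of radius r = 97.1 cm and length L.
Q_enc = λL, so λ_enc = -4.91e-8 C/m.
Since E is radial and uniform over the curved surface, Φ = E·2πrL = Q_enc/ε₀ = λ_enc L/ε₀.
E = |λ_enc|/(2πε₀r) = (4.91×10^-8)/(2π·8.85×10^-12·0.971) = 909 N/C.

909 V/m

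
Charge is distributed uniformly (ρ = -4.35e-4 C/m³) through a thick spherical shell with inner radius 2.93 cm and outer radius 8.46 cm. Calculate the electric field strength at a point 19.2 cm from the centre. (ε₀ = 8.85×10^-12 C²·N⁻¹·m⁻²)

By spherical symmetry E is radial; choose a Gaussian sphere of radius r = 19.2 cm (r > 8.46 cm, enclosing the whole shell).
Q_enc = ρ·(4π/3)(b³ − a³) = (-4.35e-4)·(4π/3)·((0.0846)³ − (0.0293)³) = -1.057×10^-6 C.
Applying ∮E·dA = Q_enc/ε₀ with Φ = E(4πr²):
E = |Q_enc|/(4πε₀r²) = (1.057×10^-6)/(4π·8.85×10^-12·(0.192)²) = 2.58×10^5 N/C.

E = 2.58×10^5 N/C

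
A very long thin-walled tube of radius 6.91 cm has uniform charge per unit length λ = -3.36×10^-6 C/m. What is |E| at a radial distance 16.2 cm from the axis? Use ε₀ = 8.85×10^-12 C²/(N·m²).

E = 3.73×10^5 N/C

Coaxial Gaussian cylinder, radius r = 16.2 cm, length L (r > 6.91 cm).
The full line charge is enclosed: λ_enc = -3.36×10^-6 C/m.
By Gauss's law (flux through the curved wall only), E·2πrL = λ_enc L/ε₀.
E = |λ_enc|/(2πε₀r) = (3.36×10^-6)/(2π·8.85×10^-12·0.162) = 3.73e5 N/C.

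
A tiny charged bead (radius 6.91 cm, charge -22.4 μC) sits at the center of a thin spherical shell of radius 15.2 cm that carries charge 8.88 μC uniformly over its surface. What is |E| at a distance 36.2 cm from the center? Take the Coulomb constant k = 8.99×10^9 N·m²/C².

9.28e5 N/C

By spherical symmetry E is radial; choose a Gaussian sphere of radius r = 36.2 cm (r > 15.2 cm, enclosing both).
Q_enc = (-22.4 μC) + (8.88 μC) = -1.352×10^-5 C.
By Gauss's law, ∮E·dA = E·4πr² = Q_enc/ε₀.
E = k|Q_enc|/r² = (8.99×10^9)(1.352×10^-5)/(0.362)² = 9.28×10^5 N/C.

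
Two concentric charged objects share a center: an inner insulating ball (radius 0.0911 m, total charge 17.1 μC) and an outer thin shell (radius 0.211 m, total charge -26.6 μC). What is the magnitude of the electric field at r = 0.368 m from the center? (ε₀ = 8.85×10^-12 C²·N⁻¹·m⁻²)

|E| = 6.31×10^5 N/C

Symmetry ⇒ E = E(r) r̂. Gaussian sphere of radius r = 0.368 m (r > 0.211 m, enclosing both).
Q_enc = (17.1 μC) + (-26.6 μC) = -9.50×10^-6 C.
By Gauss's law, ∮E·dA = E·4πr² = Q_enc/ε₀.
E = |Q_enc|/(4πε₀r²) = (9.50×10^-6)/(4π·8.85×10^-12·(0.368)²) = 6.31×10^5 N/C.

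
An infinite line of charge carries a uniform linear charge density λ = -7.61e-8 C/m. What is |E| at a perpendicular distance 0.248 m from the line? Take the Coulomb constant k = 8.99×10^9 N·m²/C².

Coaxial Gaussian cylinder, radius r = 0.248 m, length L.
Q_enc = λL, so λ_enc = -7.61×10^-8 C/m.
Applying ∮E·dA = Q_enc/ε₀ with the end caps contributing no flux:
E = 2k|λ_enc|/r = 2(8.99×10^9)(7.61e-8)/(0.248) = 5.52×10^3 N/C.

5.52e3 N/C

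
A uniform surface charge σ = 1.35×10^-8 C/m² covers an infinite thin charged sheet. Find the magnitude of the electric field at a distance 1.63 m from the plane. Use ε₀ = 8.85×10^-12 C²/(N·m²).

|E| = 763 N/C

Choose a cylindrical pillbox piercing the sheet, end faces (area A) parallel to it.
Flux Φ = 2EA and Q_enc = σA, so 2EA = σA/ε₀ ⇒ E = |σ|/(2ε₀), independent of distance.
E = |σ|/(2ε₀) = (1.35e-8)/(2·8.85×10^-12) = 763 N/C.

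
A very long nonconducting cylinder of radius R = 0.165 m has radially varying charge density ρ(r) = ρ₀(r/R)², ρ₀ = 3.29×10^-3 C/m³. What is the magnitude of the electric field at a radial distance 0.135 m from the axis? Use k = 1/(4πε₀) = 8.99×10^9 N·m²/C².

|E| = 8.40×10^6 V/m

By cylindrical symmetry E is radial; use a coaxial Gaussian cylinder of radius 0.135 m and length L (r < R).
Integrating ρ over the cross-section to radius r: λ_enc = (2πρ₀/R²) ∫₀^r r'^3 dr' = 2πρ₀ r^4/(4·R²) = 6.305×10^-5 C/m.
Applying ∮E·dA = Q_enc/ε₀ with the end caps contributing no flux:
E = 2k|λ_enc|/r = 2(8.99×10^9)(6.305×10^-5)/(0.135) = 8.40×10^6 N/C.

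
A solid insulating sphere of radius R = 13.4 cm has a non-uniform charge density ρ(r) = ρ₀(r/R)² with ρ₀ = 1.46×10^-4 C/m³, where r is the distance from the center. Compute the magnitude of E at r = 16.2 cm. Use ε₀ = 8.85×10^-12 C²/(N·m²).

3.02×10^5 N/C

Use a concentric Gaussian sphere at r = 16.2 cm (r > R, all charge enclosed).
Q_enc = 4π ∫₀^R ρ₀(r'/R)^2 r'² dr' = 4πρ₀R³/5 = 8.829e-7 C.
Since E is radial and uniform over the Gaussian sphere, Φ = E·4πr² = Q_enc/ε₀.
E = |Q_enc|/(4πε₀r²) = (8.829e-7)/(4π·8.85×10^-12·(0.162)²) = 3.02e5 N/C.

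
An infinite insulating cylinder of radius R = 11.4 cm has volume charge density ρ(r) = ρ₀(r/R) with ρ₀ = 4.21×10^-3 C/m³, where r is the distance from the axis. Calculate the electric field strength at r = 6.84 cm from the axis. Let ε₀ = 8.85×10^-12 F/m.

6.51×10^6 N/C

By cylindrical symmetry E is radial; use a coaxial Gaussian cylinder of radius 6.84 cm and length L (r < R).
Integrating ρ over the cross-section to radius r: λ_enc = (2πρ₀/R) ∫₀^r r'^2 dr' = 2πρ₀ r^3/(3·R) = 2.475×10^-5 C/m.
Gauss's law: E·2πrL = λ_enc L/ε₀.
E = |λ_enc|/(2πε₀r) = (2.475×10^-5)/(2π·8.85×10^-12·0.0684) = 6.51×10^6 N/C.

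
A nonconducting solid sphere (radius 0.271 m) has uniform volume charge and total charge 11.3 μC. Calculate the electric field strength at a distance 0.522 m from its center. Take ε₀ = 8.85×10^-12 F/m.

Symmetry ⇒ E = E(r) r̂. Gaussian sphere of radius r = 0.522 m (r > R, so the entire charge is enclosed).
Q_enc = 11.3 μC = 1.13×10^-5 C.
Since E is radial and uniform over the Gaussian sphere, Φ = E·4πr² = Q_enc/ε₀.
E = |Q_enc|/(4πε₀r²) = (1.13×10^-5)/(4π·8.85×10^-12·(0.522)²) = 3.73×10^5 N/C.

3.73×10^5 V/m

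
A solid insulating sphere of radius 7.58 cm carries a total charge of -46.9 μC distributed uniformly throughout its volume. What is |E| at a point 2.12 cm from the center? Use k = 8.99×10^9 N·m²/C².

Symmetry ⇒ E = E(r) r̂. Gaussian sphere of radius r = 2.12 cm (r < R).
For a uniform sphere the enclosed fraction is (r/R)³, so Q_enc = (-46.9 μC)(0.0212/0.0758)³ = -1.026×10^-6 C.
Since E is radial and uniform over the Gaussian sphere, Φ = E·4πr² = Q_enc/ε₀.
E = k|Q_enc|/r² = (8.99×10^9)(1.026×10^-6)/(0.0212)² = 2.05e7 N/C.

|E| ≈ 2.05e7 N/C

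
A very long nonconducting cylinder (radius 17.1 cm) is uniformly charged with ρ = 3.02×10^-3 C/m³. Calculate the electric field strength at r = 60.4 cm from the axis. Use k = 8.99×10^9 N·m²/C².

By cylindrical symmetry E is radial; use a coaxial Gaussian cylinder of radius 60.4 cm and length L (r > 17.1 cm, full cross-section enclosed).
λ_enc = ρ·πR² = (3.02×10^-3)π(0.171)² = 2.774×10^-4 C/m.
By Gauss's law (flux through the curved wall only), E·2πrL = λ_enc L/ε₀.
E = 2k|λ_enc|/r = 2(8.99×10^9)(2.774×10^-4)/(0.604) = 8.26e6 N/C.

E ≈ 8.26×10^6 V/m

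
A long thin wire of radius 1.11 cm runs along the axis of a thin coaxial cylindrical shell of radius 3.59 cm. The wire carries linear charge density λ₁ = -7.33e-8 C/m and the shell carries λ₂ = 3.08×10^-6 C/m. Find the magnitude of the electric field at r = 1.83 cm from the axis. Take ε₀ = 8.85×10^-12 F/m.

Coaxial Gaussian cylinder, radius r = 1.83 cm, length L (between the conductors, 1.11 cm < r < 3.59 cm).
The shell at 3.59 cm lies outside the Gaussian surface, so λ_enc = λ₁ = -7.33×10^-8 C/m.
By Gauss's law (flux through the curved wall only), E·2πrL = λ_enc L/ε₀.
E = |λ_enc|/(2πε₀r) = (7.33e-8)/(2π·8.85×10^-12·0.0183) = 7.20×10^4 N/C.

|E| = 7.20×10^4 N/C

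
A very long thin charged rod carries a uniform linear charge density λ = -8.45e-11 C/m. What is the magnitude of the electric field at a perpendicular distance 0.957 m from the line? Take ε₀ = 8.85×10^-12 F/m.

E = 1.59 N/C

Coaxial Gaussian cylinder, radius r = 0.957 m, length L.
Q_enc = λL, so λ_enc = -8.45e-11 C/m.
Since E is radial and uniform over the curved surface, Φ = E·2πrL = Q_enc/ε₀ = λ_enc L/ε₀.
E = |λ_enc|/(2πε₀r) = (8.45e-11)/(2π·8.85×10^-12·0.957) = 1.59 N/C.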